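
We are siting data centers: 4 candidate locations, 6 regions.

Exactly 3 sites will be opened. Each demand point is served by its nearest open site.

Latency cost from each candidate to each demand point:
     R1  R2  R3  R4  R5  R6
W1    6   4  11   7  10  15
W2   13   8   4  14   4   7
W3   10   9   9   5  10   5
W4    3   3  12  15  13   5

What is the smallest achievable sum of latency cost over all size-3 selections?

24

Open {W2, W3, W4}.
  R1→W4 3, R2→W4 3, R3→W2 4, R4→W3 5, R5→W2 4, R6→W3 5  ⇒ total 24.
Compare {W1, W2, W4}: total 26.
Compare {W1, W2, W3}: total 28.
No size-3 selection does better; minimum is 24.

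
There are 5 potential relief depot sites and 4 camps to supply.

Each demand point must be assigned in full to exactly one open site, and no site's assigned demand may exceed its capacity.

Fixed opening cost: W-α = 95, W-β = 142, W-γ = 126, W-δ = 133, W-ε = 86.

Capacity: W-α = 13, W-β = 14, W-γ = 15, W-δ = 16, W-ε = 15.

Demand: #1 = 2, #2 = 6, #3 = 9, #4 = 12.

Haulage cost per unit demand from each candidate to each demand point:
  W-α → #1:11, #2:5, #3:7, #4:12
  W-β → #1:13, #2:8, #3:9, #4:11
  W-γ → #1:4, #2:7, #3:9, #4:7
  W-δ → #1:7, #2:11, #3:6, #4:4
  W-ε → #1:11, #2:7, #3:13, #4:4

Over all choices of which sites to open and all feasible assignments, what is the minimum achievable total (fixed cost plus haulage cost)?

Open {W-γ, W-ε}; cheapest assignment that respects the capacities:
  W-γ (cap 15, load 15): #2, #3 — cost 6×7 + 9×9 = 123
  W-ε (cap 15, load 14): #1, #4 — cost 2×11 + 12×4 = 70
  Shipping 193, fixed 212 → total 405.
  Any other capacity-feasible assignment to {W-γ, W-ε} ships for at least 193.
Compare {W-δ, W-ε}: its best feasible assignment gives total 409.
Compare {W-γ, W-δ}: its best feasible assignment gives total 444.
Every other set of open sites that can feasibly serve all demand totals ≥ 409 even under its best assignment. Minimum: 405.

405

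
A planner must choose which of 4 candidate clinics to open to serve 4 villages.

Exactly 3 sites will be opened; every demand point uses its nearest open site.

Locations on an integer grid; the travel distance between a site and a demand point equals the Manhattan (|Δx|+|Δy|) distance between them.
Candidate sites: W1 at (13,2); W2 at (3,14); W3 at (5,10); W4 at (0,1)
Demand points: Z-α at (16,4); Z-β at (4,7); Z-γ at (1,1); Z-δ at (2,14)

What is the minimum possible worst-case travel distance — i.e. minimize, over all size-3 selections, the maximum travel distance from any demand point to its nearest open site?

Open {W1, W3, W4}.
  Farthest demand point is Z-δ at travel distance 7 (to W3); all others are ≤ 7.
With {W1, W2, W4} the worst case is 8.
With {W1, W2, W3} the worst case is 13.
No size-3 selection achieves below 7.

7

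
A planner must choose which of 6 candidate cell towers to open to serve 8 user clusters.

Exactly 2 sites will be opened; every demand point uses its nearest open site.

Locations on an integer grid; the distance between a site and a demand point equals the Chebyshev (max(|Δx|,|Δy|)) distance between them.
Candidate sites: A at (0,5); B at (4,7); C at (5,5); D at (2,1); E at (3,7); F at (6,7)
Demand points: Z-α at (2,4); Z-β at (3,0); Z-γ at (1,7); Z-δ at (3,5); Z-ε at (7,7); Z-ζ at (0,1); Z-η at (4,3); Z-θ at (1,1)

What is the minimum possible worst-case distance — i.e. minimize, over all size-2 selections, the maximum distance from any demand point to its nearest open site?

3

Open {B, D}.
  Farthest demand point is Z-α at distance 3 (to B); all others are ≤ 3.
With {C, D} the worst case is 4.
With {D, E} the worst case is 4.
No size-2 selection achieves below 3.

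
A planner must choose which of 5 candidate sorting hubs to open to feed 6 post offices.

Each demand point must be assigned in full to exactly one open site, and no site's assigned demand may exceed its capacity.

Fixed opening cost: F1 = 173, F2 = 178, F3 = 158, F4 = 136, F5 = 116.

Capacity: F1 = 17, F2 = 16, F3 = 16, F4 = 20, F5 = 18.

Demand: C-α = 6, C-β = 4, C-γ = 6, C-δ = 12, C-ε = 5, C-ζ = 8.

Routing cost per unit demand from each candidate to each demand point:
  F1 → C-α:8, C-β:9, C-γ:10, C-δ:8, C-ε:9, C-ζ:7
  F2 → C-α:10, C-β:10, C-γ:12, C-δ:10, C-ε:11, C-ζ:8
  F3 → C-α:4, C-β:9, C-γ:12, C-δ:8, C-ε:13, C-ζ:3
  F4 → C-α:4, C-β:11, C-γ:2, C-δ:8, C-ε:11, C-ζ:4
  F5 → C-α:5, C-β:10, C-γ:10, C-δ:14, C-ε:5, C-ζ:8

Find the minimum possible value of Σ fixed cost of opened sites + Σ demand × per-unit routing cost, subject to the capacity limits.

Open {F3, F4, F5}; cheapest assignment that respects the capacities:
  F3 (cap 16, load 14): C-α, C-ζ — cost 6×4 + 8×3 = 48
  F4 (cap 20, load 18): C-γ, C-δ — cost 6×2 + 12×8 = 108
  F5 (cap 18, load 9): C-β, C-ε — cost 4×10 + 5×5 = 65
  Shipping 221, fixed 410 → total 631.
  Any other capacity-feasible assignment to {F3, F4, F5} ships for at least 221.
Compare {F1, F4, F5}: its best feasible assignment gives total 650.
Compare {F2, F4, F5}: its best feasible assignment gives total 683.
Every other set of open sites that can feasibly serve all demand totals ≥ 650 even under its best assignment. Minimum: 631.

631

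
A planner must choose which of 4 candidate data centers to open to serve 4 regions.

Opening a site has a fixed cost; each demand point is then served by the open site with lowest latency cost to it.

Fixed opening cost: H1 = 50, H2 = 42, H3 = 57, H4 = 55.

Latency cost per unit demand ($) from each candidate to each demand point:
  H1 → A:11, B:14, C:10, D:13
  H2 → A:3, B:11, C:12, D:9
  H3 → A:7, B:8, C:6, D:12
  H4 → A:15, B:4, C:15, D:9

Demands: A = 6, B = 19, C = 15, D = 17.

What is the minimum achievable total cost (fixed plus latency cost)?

Open {H3, H4}: assign each demand point to its cheapest open site.
  A→H3 6×7=42, B→H4 19×4=76, C→H3 15×6=90, D→H4 17×9=153
  latency cost 361, fixed 112 → total 473.
Compare {H2, H3, H4}: latency cost 337 + fixed 154 = 491.
Compare {H2, H3}: latency cost 413 + fixed 99 = 512.
Compare {H1, H3, H4}: latency cost 361 + fixed 162 = 523.
All other subsets cost ≥ 491. Minimum total cost: 473.

473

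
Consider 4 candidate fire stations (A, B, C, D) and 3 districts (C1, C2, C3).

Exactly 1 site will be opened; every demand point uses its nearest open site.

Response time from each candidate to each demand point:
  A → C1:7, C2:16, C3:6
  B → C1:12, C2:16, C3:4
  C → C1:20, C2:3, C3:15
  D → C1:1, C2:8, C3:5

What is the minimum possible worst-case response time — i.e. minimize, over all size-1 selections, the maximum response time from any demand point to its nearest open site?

8

Open {D}.
  Farthest demand point is C2 at response time 8 (to D); all others are ≤ 8.
With {A} the worst case is 16.
With {B} the worst case is 16.
No size-1 selection achieves below 8.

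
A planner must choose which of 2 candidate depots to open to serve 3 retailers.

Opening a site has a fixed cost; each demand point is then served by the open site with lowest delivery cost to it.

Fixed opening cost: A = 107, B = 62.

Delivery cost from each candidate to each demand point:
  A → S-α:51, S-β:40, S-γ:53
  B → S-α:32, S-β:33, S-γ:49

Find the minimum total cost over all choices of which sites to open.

Open {B}: assign each demand point to its cheapest open site.
  S-α→B 32, S-β→B 33, S-γ→B 49
  delivery cost 114, fixed 62 → total 176.
Compare {A}: delivery cost 144 + fixed 107 = 251.
Compare {A, B}: delivery cost 114 + fixed 169 = 283.

176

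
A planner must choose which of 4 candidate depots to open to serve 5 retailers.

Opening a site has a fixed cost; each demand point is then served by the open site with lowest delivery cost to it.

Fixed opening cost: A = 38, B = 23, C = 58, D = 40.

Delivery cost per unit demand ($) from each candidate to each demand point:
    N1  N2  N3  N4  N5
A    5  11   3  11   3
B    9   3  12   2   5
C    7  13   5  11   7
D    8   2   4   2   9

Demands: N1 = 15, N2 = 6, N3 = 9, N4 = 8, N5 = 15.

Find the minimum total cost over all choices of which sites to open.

Open {A, B}: assign each demand point to its cheapest open site.
  N1→A 15×5=75, N2→B 6×3=18, N3→A 9×3=27, N4→B 8×2=16, N5→A 15×3=45
  delivery cost 181, fixed 61 → total 242.
Compare {A, D}: delivery cost 175 + fixed 78 = 253.
Compare {A, B, D}: delivery cost 175 + fixed 101 = 276.
Compare {A, B, C}: delivery cost 181 + fixed 119 = 300.
All other subsets cost ≥ 253. Minimum total cost: 242.

242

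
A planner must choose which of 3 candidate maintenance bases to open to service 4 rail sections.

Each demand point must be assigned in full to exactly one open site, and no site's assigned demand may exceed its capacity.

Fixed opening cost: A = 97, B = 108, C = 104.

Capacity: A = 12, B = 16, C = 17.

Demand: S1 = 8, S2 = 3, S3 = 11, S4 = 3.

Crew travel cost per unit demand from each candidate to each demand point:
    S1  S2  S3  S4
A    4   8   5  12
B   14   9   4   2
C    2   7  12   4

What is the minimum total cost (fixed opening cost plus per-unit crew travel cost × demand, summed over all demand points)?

299

Open {B, C}; cheapest assignment that respects the capacities:
  B (cap 16, load 14): S3, S4 — cost 11×4 + 3×2 = 50
  C (cap 17, load 11): S1, S2 — cost 8×2 + 3×7 = 37
  Shipping 87, fixed 212 → total 299.
  Any other capacity-feasible assignment to {B, C} ships for at least 87.
Compare {A, C}: its best feasible assignment gives total 305.
Compare {A, B}: its best feasible assignment gives total 311.
Every other set of open sites that can feasibly serve all demand totals ≥ 305 even under its best assignment. Minimum: 299.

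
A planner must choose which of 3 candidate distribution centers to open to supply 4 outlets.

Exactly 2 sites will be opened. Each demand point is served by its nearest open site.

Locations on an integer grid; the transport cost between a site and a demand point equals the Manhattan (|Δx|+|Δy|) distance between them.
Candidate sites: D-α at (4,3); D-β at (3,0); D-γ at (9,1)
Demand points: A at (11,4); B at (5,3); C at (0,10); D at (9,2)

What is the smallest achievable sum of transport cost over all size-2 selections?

18

Open {D-α, D-γ}.
  A→D-γ 5, B→D-α 1, C→D-α 11, D→D-γ 1  ⇒ total 18.
Compare {D-β, D-γ}: total 24.
Compare {D-α, D-β}: total 26.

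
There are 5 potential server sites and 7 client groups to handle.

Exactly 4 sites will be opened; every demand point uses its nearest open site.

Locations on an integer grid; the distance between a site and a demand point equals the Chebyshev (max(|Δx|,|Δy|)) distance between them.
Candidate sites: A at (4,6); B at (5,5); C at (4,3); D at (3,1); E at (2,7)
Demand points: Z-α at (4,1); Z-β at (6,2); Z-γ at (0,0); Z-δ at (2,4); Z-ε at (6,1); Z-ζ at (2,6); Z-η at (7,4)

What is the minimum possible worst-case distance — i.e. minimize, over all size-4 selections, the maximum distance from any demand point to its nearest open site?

Open {A, B, C, D}.
  Farthest demand point is Z-γ at distance 3 (to D); all others are ≤ 3.
With {A, B, D, E} the worst case is 3.
With {A, C, D, E} the worst case is 3.
No size-4 selection achieves below 3.

3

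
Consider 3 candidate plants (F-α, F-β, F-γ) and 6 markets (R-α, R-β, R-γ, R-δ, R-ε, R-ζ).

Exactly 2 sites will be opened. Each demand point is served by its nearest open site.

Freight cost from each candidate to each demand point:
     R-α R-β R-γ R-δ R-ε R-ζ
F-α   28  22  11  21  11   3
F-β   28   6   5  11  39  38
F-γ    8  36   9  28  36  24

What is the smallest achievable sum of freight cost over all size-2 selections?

64

Open {F-α, F-β}.
  R-α→F-α 28, R-β→F-β 6, R-γ→F-β 5, R-δ→F-β 11, R-ε→F-α 11, R-ζ→F-α 3  ⇒ total 64.
Compare {F-α, F-γ}: total 74.
Compare {F-β, F-γ}: total 90.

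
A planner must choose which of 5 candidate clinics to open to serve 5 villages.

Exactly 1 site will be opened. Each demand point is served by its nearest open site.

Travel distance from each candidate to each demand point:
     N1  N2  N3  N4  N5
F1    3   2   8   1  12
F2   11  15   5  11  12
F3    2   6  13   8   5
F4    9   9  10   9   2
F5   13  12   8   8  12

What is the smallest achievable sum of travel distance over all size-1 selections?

Open {F1}.
  N1→F1 3, N2→F1 2, N3→F1 8, N4→F1 1, N5→F1 12  ⇒ total 26.
Compare {F3}: total 34.
Compare {F4}: total 39.
No size-1 selection does better; minimum is 26.

26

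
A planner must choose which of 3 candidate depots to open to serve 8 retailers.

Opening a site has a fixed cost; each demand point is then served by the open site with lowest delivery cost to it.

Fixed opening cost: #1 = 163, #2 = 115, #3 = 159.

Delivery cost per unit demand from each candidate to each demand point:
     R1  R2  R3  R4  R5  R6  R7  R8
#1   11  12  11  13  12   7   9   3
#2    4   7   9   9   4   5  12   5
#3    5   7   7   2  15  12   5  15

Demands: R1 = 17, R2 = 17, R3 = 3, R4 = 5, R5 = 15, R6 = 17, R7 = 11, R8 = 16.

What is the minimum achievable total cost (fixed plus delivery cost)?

Open {#2}: assign each demand point to its cheapest open site.
  R1→#2 17×4=68, R2→#2 17×7=119, R3→#2 3×9=27, R4→#2 5×9=45, R5→#2 15×4=60, R6→#2 17×5=85, R7→#2 11×12=132, R8→#2 16×5=80
  delivery cost 616, fixed 115 → total 731.
Compare {#2, #3}: delivery cost 498 + fixed 274 = 772.
Compare {#1, #2}: delivery cost 551 + fixed 278 = 829.
Compare {#1, #2, #3}: delivery cost 466 + fixed 437 = 903.
All other subsets cost ≥ 772. Minimum total cost: 731.

731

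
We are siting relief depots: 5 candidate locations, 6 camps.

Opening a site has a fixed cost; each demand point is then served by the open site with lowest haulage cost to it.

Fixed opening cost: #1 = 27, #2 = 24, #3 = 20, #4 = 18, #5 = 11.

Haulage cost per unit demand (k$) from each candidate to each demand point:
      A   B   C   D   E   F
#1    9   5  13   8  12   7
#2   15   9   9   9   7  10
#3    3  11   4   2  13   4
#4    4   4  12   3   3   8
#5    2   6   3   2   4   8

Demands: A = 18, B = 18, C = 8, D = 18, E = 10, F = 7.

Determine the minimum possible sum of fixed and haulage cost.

Open {#3, #4, #5}: assign each demand point to its cheapest open site.
  A→#5 18×2=36, B→#4 18×4=72, C→#5 8×3=24, D→#3 18×2=36, E→#4 10×3=30, F→#3 7×4=28
  haulage cost 226, fixed 49 → total 275.
Compare {#4, #5}: haulage cost 254 + fixed 29 = 283.
Compare {#3, #4}: haulage cost 252 + fixed 38 = 290.
Compare {#2, #3, #4, #5}: haulage cost 226 + fixed 73 = 299.
All other subsets cost ≥ 283. Minimum total cost: 275.

275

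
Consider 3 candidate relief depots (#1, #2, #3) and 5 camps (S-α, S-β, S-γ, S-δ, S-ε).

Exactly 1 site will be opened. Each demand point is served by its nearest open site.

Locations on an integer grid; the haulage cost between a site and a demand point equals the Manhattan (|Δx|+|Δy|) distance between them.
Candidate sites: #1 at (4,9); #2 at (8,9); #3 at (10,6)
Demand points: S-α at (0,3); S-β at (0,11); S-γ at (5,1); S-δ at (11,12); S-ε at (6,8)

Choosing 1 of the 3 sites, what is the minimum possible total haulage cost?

Open {#1}.
  S-α→#1 10, S-β→#1 6, S-γ→#1 9, S-δ→#1 10, S-ε→#1 3  ⇒ total 38.
Compare {#2}: total 44.
Compare {#3}: total 51.

38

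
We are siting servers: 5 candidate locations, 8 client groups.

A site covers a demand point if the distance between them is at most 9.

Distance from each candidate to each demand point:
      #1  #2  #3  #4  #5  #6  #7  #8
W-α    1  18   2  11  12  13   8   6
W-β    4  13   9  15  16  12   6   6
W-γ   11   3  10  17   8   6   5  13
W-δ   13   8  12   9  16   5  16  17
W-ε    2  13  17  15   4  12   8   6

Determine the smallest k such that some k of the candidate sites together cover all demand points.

Coverage sets (demand points within 9 of each site):
  W-α: {#1, #3, #7, #8}
  W-β: {#1, #3, #7, #8}
  W-γ: {#2, #5, #6, #7}
  W-δ: {#2, #4, #6}
  W-ε: {#1, #5, #7, #8}
No 2 sites suffice: every size-2 union leaves at least one demand point uncovered.
But {W-α, W-γ, W-δ} covers everything, so the minimum is 3.

3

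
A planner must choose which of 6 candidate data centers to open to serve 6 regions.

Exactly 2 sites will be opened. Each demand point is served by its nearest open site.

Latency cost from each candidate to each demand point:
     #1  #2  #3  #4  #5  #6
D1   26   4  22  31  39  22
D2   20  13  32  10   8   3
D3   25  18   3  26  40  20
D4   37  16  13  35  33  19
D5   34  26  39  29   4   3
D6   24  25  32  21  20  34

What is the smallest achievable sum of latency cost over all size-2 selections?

Open {D2, D3}.
  #1→D2 20, #2→D2 13, #3→D3 3, #4→D2 10, #5→D2 8, #6→D2 3  ⇒ total 57.
Compare {D1, D2}: total 67.
Compare {D2, D4}: total 67.
No size-2 selection does better; minimum is 57.

57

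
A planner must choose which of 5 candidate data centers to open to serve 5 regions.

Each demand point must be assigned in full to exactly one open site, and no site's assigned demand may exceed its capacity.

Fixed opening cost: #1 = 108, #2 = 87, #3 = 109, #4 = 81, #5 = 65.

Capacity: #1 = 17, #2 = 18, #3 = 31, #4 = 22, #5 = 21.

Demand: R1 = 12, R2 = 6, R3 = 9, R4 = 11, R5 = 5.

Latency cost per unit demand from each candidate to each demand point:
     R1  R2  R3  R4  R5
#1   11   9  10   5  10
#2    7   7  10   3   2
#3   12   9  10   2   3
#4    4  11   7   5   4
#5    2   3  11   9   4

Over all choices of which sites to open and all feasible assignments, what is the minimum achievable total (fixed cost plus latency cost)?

Open {#3, #5}; cheapest assignment that respects the capacities:
  #3 (cap 31, load 25): R3, R4, R5 — cost 9×10 + 11×2 + 5×3 = 127
  #5 (cap 21, load 18): R1, R2 — cost 12×2 + 6×3 = 42
  Shipping 169, fixed 174 → total 343.
  Any other capacity-feasible assignment to {#3, #5} ships for at least 169.
Compare {#2, #4, #5}: its best feasible assignment gives total 381.
Compare {#3, #4}: its best feasible assignment gives total 392.
Every other set of open sites that can feasibly serve all demand totals ≥ 381 even under its best assignment. Minimum: 343.

343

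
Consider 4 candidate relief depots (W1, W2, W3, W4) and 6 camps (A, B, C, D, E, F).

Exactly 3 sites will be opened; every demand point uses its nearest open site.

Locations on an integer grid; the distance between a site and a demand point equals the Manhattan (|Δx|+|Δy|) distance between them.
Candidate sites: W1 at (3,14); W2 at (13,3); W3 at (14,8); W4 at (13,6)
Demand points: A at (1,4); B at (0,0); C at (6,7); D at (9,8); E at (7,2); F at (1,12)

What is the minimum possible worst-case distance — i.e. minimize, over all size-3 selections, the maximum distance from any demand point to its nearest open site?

Open {W1, W2, W3}.
  Farthest demand point is B at distance 16 (to W2); all others are ≤ 16.
With {W1, W2, W4} the worst case is 16.
With {W1, W3, W4} the worst case is 17.
No size-3 selection achieves below 16.

16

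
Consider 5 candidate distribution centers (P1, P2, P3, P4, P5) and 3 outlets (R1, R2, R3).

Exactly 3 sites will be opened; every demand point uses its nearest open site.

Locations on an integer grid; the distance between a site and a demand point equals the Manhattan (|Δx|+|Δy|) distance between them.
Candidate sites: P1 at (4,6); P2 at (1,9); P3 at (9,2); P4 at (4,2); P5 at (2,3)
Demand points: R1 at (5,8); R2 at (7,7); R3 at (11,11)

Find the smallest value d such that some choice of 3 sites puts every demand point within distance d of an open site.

11

Open {P1, P2, P3}.
  Farthest demand point is R3 at distance 11 (to P3); all others are ≤ 11.
With {P1, P3, P4} the worst case is 11.
With {P1, P3, P5} the worst case is 11.
No size-3 selection achieves below 11.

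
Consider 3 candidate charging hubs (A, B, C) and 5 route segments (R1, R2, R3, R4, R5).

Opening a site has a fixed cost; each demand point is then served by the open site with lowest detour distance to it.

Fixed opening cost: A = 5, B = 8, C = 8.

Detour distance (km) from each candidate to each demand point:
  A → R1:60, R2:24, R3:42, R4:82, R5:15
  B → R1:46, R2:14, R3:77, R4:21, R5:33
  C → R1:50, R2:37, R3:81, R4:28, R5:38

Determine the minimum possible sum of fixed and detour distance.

151

Open {A, B}: assign each demand point to its cheapest open site.
  R1→B 46, R2→B 14, R3→A 42, R4→B 21, R5→A 15
  detour distance 138, fixed 13 → total 151.
Compare {A, B, C}: detour distance 138 + fixed 21 = 159.
Compare {A, C}: detour distance 159 + fixed 13 = 172.
Compare {B}: detour distance 191 + fixed 8 = 199.
All other subsets cost ≥ 159. Minimum total cost: 151.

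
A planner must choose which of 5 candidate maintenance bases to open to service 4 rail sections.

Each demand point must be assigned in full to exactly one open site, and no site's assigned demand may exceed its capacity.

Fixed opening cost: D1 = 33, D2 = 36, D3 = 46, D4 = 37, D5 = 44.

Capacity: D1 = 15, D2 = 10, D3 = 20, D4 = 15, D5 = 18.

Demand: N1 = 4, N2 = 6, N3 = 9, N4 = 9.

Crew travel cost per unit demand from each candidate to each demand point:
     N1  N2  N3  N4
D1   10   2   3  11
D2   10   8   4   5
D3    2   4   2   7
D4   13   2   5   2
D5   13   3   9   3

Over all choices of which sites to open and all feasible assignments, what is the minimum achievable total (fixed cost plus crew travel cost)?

Open {D3, D4}; cheapest assignment that respects the capacities:
  D3 (cap 20, load 13): N1, N3 — cost 4×2 + 9×2 = 26
  D4 (cap 15, load 15): N2, N4 — cost 6×2 + 9×2 = 30
  Shipping 56, fixed 83 → total 139.
  Any other capacity-feasible assignment to {D3, D4} ships for at least 56.
Compare {D3, D5}: its best feasible assignment gives total 161.
Compare {D1, D4}: its best feasible assignment gives total 167.
Every other set of open sites that can feasibly serve all demand totals ≥ 161 even under its best assignment. Minimum: 139.

139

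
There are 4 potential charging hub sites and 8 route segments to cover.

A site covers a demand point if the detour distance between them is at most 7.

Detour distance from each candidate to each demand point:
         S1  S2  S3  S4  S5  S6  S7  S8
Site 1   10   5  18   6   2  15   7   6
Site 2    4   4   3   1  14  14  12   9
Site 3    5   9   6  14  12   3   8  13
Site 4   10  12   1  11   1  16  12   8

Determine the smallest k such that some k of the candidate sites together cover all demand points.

2

Coverage sets (demand points within 7 of each site):
  Site 1: {S2, S4, S5, S7, S8}
  Site 2: {S1, S2, S3, S4}
  Site 3: {S1, S3, S6}
  Site 4: {S3, S5}
No single site covers all 8 demand points.
But {Site 1, Site 3} covers everything, so the minimum is 2.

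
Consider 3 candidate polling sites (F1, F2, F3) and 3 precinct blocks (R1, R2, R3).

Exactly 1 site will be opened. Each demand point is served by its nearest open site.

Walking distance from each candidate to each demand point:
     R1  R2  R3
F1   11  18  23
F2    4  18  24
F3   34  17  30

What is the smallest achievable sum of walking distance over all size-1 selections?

Open {F2}.
  R1→F2 4, R2→F2 18, R3→F2 24  ⇒ total 46.
Compare {F1}: total 52.
Compare {F3}: total 81.

46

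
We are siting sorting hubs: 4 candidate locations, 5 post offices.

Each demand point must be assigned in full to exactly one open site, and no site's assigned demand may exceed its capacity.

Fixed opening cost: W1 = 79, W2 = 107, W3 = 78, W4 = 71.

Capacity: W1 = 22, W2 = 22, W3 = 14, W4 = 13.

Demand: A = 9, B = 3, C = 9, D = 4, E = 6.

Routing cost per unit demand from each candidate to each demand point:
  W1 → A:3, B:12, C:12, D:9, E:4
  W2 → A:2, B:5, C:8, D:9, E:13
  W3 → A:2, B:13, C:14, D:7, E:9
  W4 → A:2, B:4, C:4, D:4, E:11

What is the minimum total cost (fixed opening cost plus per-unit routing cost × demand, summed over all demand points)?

285

Open {W1, W4}; cheapest assignment that respects the capacities:
  W1 (cap 22, load 19): A, D, E — cost 9×3 + 4×9 + 6×4 = 87
  W4 (cap 13, load 12): B, C — cost 3×4 + 9×4 = 48
  Shipping 135, fixed 150 → total 285.
  Any other capacity-feasible assignment to {W1, W4} ships for at least 135.
Compare {W2, W4}: its best feasible assignment gives total 341.
Compare {W1, W3, W4}: its best feasible assignment gives total 346.
Every other set of open sites that can feasibly serve all demand totals ≥ 341 even under its best assignment. Minimum: 285.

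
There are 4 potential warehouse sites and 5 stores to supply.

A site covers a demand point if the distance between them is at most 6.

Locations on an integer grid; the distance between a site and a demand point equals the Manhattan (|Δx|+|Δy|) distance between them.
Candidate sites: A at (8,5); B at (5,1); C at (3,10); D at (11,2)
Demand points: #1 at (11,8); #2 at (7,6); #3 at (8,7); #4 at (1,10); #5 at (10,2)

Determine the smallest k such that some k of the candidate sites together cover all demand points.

Coverage sets (demand points within 6 of each site):
  A: {#1, #2, #3, #5}
  B: {#5}
  C: {#4}
  D: {#1, #5}
No single site covers all 5 demand points.
But {A, C} covers everything, so the minimum is 2.

2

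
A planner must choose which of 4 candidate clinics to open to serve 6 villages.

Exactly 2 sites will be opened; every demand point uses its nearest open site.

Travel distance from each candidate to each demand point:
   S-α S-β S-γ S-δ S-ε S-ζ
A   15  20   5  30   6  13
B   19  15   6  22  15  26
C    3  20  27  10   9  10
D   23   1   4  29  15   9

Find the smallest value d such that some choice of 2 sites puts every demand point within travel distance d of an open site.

Open {C, D}.
  Farthest demand point is S-δ at travel distance 10 (to C); all others are ≤ 10.
With {B, C} the worst case is 15.
With {A, C} the worst case is 20.
No size-2 selection achieves below 10.

10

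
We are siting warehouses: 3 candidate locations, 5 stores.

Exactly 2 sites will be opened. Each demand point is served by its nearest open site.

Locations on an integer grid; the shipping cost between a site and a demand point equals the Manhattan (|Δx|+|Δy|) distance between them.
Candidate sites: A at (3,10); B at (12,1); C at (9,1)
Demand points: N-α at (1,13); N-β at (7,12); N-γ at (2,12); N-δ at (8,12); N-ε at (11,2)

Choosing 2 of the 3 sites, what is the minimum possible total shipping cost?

23

Open {A, B}.
  N-α→A 5, N-β→A 6, N-γ→A 3, N-δ→A 7, N-ε→B 2  ⇒ total 23.
Compare {A, C}: total 24.
Compare {B, C}: total 65.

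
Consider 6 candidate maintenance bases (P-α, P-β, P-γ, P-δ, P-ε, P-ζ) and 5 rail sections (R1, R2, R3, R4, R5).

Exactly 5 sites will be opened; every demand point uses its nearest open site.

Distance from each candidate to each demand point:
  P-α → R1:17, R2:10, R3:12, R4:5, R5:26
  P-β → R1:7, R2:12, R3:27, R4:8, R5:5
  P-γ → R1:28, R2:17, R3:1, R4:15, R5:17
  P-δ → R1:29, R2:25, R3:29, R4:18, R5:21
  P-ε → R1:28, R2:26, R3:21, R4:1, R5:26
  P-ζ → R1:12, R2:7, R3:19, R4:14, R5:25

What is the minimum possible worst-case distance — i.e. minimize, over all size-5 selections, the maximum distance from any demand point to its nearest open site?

7

Open {P-α, P-β, P-γ, P-δ, P-ζ}.
  Farthest demand point is R1 at distance 7 (to P-β); all others are ≤ 7.
With {P-α, P-β, P-γ, P-ε, P-ζ} the worst case is 7.
With {P-β, P-γ, P-δ, P-ε, P-ζ} the worst case is 7.
No size-5 selection achieves below 7.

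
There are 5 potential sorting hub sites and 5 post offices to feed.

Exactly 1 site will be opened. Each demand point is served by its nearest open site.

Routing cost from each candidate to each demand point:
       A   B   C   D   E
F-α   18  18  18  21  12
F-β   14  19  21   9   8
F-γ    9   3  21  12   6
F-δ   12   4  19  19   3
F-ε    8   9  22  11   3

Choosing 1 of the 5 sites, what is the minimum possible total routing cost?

51

Open {F-γ}.
  A→F-γ 9, B→F-γ 3, C→F-γ 21, D→F-γ 12, E→F-γ 6  ⇒ total 51.
Compare {F-ε}: total 53.
Compare {F-δ}: total 57.
No size-1 selection does better; minimum is 51.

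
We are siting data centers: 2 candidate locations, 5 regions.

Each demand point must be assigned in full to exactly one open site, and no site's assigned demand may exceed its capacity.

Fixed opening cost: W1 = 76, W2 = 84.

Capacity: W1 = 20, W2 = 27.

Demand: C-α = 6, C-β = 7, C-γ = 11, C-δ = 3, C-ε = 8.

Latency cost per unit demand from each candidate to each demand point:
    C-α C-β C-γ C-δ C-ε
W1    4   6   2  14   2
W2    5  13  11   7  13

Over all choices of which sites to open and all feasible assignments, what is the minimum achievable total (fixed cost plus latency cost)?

Open {W1, W2}; cheapest assignment that respects the capacities:
  W1 (cap 20, load 19): C-γ, C-ε — cost 11×2 + 8×2 = 38
  W2 (cap 27, load 16): C-α, C-β, C-δ — cost 6×5 + 7×13 + 3×7 = 142
  Shipping 180, fixed 160 → total 340.
  Any other capacity-feasible assignment to {W1, W2} ships for at least 180.
Total demand is 35 and no other set of sites has combined capacity ≥ 35, so {W1, W2} is the only feasible choice of open sites. Minimum: 340.

340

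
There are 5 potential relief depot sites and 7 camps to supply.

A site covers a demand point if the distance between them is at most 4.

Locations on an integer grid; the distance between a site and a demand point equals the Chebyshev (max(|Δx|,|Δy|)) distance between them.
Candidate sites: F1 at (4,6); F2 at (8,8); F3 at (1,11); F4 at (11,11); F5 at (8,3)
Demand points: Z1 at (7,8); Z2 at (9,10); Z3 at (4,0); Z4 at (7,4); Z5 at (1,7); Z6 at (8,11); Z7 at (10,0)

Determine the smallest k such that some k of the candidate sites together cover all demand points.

3

Coverage sets (demand points within 4 of each site):
  F1: {Z1, Z4, Z5}
  F2: {Z1, Z2, Z4, Z6}
  F3: {Z5}
  F4: {Z1, Z2, Z6}
  F5: {Z3, Z4, Z7}
No 2 sites suffice: every size-2 union leaves at least one demand point uncovered.
But {F1, F2, F5} covers everything, so the minimum is 3.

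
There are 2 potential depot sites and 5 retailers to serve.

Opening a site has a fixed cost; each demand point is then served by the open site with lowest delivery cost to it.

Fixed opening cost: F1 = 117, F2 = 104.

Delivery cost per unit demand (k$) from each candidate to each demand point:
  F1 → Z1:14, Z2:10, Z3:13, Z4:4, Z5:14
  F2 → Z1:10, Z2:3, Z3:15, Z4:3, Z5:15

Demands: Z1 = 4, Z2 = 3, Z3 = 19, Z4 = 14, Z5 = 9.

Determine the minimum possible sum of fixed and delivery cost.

Open {F2}: assign each demand point to its cheapest open site.
  Z1→F2 4×10=40, Z2→F2 3×3=9, Z3→F2 19×15=285, Z4→F2 14×3=42, Z5→F2 9×15=135
  delivery cost 511, fixed 104 → total 615.
Compare {F1}: delivery cost 515 + fixed 117 = 632.
Compare {F1, F2}: delivery cost 464 + fixed 221 = 685.

615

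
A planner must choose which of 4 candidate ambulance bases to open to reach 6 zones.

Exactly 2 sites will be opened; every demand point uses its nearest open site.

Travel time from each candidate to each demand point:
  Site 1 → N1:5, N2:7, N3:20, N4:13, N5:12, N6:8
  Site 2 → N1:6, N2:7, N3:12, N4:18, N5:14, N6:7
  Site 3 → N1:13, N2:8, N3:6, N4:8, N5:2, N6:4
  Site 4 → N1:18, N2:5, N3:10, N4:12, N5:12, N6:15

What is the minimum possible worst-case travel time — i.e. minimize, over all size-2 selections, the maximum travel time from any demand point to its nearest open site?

8

Open {Site 1, Site 3}.
  Farthest demand point is N4 at travel time 8 (to Site 3); all others are ≤ 8.
With {Site 2, Site 3} the worst case is 8.
With {Site 1, Site 4} the worst case is 12.
No size-2 selection achieves below 8.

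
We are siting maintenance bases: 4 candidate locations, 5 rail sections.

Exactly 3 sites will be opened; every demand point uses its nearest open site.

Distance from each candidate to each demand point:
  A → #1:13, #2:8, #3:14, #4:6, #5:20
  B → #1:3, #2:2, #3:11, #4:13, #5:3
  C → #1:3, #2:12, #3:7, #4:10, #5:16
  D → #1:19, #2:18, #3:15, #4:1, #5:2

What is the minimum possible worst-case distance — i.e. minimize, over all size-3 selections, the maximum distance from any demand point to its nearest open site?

Open {A, B, C}.
  Farthest demand point is #3 at distance 7 (to C); all others are ≤ 7.
With {B, C, D} the worst case is 7.
With {A, C, D} the worst case is 8.
No size-3 selection achieves below 7.

7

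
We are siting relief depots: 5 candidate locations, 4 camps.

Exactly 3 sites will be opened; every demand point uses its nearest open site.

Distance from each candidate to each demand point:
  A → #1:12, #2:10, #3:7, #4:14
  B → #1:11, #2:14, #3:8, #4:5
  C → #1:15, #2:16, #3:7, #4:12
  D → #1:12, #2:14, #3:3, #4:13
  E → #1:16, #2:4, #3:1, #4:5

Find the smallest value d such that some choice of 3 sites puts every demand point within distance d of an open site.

11

Open {A, B, C}.
  Farthest demand point is #1 at distance 11 (to B); all others are ≤ 11.
With {A, B, D} the worst case is 11.
With {A, B, E} the worst case is 11.
No size-3 selection achieves below 11.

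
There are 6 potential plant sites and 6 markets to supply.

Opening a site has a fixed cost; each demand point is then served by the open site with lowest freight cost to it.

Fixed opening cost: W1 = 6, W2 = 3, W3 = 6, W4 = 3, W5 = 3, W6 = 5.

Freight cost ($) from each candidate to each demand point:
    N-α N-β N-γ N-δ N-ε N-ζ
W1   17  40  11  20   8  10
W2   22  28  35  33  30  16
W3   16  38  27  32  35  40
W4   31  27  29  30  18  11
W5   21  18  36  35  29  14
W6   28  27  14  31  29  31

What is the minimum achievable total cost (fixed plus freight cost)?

93

Open {W1, W5}: assign each demand point to its cheapest open site.
  N-α→W1 17, N-β→W5 18, N-γ→W1 11, N-δ→W1 20, N-ε→W1 8, N-ζ→W1 10
  freight cost 84, fixed 9 → total 93.
Compare {W1, W2, W5}: freight cost 84 + fixed 12 = 96.
Compare {W1, W4, W5}: freight cost 84 + fixed 12 = 96.
Compare {W1, W3, W5}: freight cost 83 + fixed 15 = 98.
All other subsets cost ≥ 96. Minimum total cost: 93.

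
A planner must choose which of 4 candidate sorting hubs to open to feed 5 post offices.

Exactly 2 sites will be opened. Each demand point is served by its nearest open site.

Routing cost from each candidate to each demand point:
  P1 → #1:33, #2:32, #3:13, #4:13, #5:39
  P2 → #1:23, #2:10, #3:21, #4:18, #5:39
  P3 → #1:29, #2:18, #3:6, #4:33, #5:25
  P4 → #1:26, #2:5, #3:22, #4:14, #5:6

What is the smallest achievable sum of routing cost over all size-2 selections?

Open {P3, P4}.
  #1→P4 26, #2→P4 5, #3→P3 6, #4→P4 14, #5→P4 6  ⇒ total 57.
Compare {P1, P4}: total 63.
Compare {P2, P4}: total 69.
No size-2 selection does better; minimum is 57.

57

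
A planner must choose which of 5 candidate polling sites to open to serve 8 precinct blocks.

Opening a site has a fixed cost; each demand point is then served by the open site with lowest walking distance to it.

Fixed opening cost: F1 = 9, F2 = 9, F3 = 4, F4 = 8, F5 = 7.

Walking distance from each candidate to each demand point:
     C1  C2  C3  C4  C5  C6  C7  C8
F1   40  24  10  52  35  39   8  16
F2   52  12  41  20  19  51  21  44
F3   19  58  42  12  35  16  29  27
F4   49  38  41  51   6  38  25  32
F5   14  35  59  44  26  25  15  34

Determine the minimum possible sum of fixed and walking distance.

129

Open {F1, F2, F3, F4}: assign each demand point to its cheapest open site.
  C1→F3 19, C2→F2 12, C3→F1 10, C4→F3 12, C5→F4 6, C6→F3 16, C7→F1 8, C8→F1 16
  walking distance 99, fixed 30 → total 129.
Compare {F1, F2, F3, F4, F5}: walking distance 94 + fixed 37 = 131.
Compare {F1, F3, F4}: walking distance 111 + fixed 21 = 132.
Compare {F1, F2, F3}: walking distance 112 + fixed 22 = 134.
All other subsets cost ≥ 131. Minimum total cost: 129.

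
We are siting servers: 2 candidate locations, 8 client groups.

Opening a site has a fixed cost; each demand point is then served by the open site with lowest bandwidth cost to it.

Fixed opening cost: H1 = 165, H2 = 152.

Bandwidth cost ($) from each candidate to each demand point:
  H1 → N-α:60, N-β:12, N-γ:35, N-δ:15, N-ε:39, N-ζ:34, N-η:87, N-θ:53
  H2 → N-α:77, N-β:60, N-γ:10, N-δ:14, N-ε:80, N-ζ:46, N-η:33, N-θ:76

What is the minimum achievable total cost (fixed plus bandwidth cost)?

500

Open {H1}: assign each demand point to its cheapest open site.
  N-α→H1 60, N-β→H1 12, N-γ→H1 35, N-δ→H1 15, N-ε→H1 39, N-ζ→H1 34, N-η→H1 87, N-θ→H1 53
  bandwidth cost 335, fixed 165 → total 500.
Compare {H2}: bandwidth cost 396 + fixed 152 = 548.
Compare {H1, H2}: bandwidth cost 255 + fixed 317 = 572.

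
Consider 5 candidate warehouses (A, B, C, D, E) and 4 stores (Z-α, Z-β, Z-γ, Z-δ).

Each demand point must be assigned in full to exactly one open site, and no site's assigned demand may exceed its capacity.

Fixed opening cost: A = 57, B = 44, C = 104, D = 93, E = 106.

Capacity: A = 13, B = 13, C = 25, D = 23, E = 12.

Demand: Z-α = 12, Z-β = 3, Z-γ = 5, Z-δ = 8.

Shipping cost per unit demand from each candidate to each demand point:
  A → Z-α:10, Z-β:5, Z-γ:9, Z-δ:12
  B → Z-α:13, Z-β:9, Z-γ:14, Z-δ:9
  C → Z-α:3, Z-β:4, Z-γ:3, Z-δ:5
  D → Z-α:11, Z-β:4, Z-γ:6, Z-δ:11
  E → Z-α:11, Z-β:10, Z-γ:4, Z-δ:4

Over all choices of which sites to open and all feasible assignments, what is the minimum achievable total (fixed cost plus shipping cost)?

266

Open {B, C}; cheapest assignment that respects the capacities:
  B (cap 13, load 3): Z-β — cost 3×9 = 27
  C (cap 25, load 25): Z-α, Z-γ, Z-δ — cost 12×3 + 5×3 + 8×5 = 91
  Shipping 118, fixed 148 → total 266.
  Any other capacity-feasible assignment to {B, C} ships for at least 118.
Compare {A, C}: its best feasible assignment gives total 267.
Compare {C, D}: its best feasible assignment gives total 300.
Every other set of open sites that can feasibly serve all demand totals ≥ 267 even under its best assignment. Minimum: 266.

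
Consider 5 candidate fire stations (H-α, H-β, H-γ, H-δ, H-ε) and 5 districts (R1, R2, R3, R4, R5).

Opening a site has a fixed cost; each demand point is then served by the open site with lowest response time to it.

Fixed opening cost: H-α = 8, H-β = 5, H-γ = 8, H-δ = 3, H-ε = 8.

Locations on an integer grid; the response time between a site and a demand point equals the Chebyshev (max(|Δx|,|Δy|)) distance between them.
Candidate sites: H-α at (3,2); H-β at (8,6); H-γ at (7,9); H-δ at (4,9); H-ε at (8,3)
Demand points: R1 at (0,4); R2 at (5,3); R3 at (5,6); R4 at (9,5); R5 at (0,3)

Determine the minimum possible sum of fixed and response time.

Open {H-α, H-β}: assign each demand point to its cheapest open site.
  R1→H-α 3, R2→H-α 2, R3→H-β 3, R4→H-β 1, R5→H-α 3
  response time 12, fixed 13 → total 25.
Compare {H-α}: response time 18 + fixed 8 = 26.
Compare {H-β, H-δ}: response time 18 + fixed 8 = 26.
Compare {H-α, H-δ}: response time 16 + fixed 11 = 27.
All other subsets cost ≥ 26. Minimum total cost: 25.

25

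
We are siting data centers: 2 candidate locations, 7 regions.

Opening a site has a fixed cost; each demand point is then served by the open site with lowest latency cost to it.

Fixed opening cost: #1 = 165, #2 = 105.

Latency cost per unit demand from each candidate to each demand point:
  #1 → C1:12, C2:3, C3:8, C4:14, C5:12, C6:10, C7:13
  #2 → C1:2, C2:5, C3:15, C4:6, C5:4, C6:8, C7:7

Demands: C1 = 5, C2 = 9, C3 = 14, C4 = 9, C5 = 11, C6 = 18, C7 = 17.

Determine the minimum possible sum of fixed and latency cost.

731

Open {#2}: assign each demand point to its cheapest open site.
  C1→#2 5×2=10, C2→#2 9×5=45, C3→#2 14×15=210, C4→#2 9×6=54, C5→#2 11×4=44, C6→#2 18×8=144, C7→#2 17×7=119
  latency cost 626, fixed 105 → total 731.
Compare {#1, #2}: latency cost 510 + fixed 270 = 780.
Compare {#1}: latency cost 858 + fixed 165 = 1023.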